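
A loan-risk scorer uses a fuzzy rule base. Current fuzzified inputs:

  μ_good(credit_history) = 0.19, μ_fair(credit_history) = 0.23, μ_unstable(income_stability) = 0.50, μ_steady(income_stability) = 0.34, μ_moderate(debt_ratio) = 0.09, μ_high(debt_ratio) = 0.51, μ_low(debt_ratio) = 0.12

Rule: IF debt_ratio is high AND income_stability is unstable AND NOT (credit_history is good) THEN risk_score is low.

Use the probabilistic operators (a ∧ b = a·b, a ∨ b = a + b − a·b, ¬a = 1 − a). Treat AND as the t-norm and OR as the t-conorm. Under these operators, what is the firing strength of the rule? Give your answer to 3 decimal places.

firing strength: high=0.51, unstable=0.50, ¬good=1−0.19=0.81; AND[a·b] → w = 0.2066

0.207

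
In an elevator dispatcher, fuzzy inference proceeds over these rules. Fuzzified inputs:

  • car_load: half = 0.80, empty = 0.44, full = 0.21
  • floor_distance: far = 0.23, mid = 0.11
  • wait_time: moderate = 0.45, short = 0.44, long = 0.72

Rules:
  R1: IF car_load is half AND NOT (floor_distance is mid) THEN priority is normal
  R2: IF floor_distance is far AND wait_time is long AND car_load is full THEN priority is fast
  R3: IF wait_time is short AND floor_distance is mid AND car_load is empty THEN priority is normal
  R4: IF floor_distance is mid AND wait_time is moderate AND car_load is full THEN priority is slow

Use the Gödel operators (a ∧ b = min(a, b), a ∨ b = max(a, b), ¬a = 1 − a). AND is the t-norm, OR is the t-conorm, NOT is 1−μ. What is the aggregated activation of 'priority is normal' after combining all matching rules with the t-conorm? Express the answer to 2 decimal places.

0.80

R1: half=0.80, ¬mid=1−0.11=0.89; AND[min(a, b)] → w = 0.80
R2: far=0.23, long=0.72, full=0.21; AND[min(a, b)] → w = 0.21
R3: short=0.44, mid=0.11, empty=0.44; AND[min(a, b)] → w = 0.11
R4: mid=0.11, moderate=0.45, full=0.21; AND[min(a, b)] → w = 0.11
Rules with consequent 'normal': {R1, R3} → strengths 0.80, 0.11
Aggregate via t-conorm [max(a, b)]: 0.80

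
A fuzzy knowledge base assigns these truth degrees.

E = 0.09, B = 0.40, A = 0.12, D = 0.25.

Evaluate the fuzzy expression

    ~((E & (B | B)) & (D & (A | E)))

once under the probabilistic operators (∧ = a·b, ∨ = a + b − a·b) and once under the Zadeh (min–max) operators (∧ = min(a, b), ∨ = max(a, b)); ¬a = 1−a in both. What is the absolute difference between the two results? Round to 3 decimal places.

Under probabilistic:
  B | B = a + b − a·b on (0.4000, 0.4000) = 0.6400
  E & (B | B) = a·b on (0.0900, 0.6400) = 0.0576
  A | E = a + b − a·b on (0.1200, 0.0900) = 0.1992
  D & (A | E) = a·b on (0.2500, 0.1992) = 0.0498
  (E & (B | B)) & (D & (A | E)) = a·b on (0.0576, 0.0498) = 0.0029
  ~((E & (B | B)) & (D & (A | E))) = 1 − 0.0029 = 0.9971
  → value = 0.9971
Under Zadeh (min–max):
  B | B = max(a, b) on (0.40, 0.40) = 0.40
  E & (B | B) = min(a, b) on (0.09, 0.40) = 0.09
  A | E = max(a, b) on (0.12, 0.09) = 0.12
  D & (A | E) = min(a, b) on (0.25, 0.12) = 0.12
  (E & (B | B)) & (D & (A | E)) = min(a, b) on (0.09, 0.12) = 0.09
  ~((E & (B | B)) & (D & (A | E))) = 1 − 0.09 = 0.91
  → value = 0.9100
|0.9971 − 0.9100| = 0.087

0.087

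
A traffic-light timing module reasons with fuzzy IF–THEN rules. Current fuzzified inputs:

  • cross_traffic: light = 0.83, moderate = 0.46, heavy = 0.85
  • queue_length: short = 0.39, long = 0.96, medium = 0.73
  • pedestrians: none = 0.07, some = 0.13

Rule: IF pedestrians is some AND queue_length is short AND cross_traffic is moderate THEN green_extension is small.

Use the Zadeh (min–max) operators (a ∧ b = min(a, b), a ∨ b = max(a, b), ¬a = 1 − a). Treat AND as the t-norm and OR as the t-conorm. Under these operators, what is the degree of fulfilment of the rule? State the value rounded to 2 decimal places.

firing strength: some=0.13, short=0.39, moderate=0.46; AND[min(a, b)] → w = 0.13

0.13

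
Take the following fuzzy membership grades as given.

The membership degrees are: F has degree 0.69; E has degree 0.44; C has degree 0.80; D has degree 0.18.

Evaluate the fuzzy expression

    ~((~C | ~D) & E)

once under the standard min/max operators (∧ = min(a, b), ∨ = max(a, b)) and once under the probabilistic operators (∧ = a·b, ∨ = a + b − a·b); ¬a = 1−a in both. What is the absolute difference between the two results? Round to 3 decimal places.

Under standard min/max:
  ~C = 1 − 0.80 = 0.20
  ~D = 1 − 0.18 = 0.82
  ~C | ~D = max(a, b) on (0.20, 0.82) = 0.82
  (~C | ~D) & E = min(a, b) on (0.82, 0.44) = 0.44
  ~((~C | ~D) & E) = 1 − 0.44 = 0.56
  → value = 0.5600
Under probabilistic:
  ~C = 1 − 0.8000 = 0.2000
  ~D = 1 − 0.1800 = 0.8200
  ~C | ~D = a + b − a·b on (0.2000, 0.8200) = 0.8560
  (~C | ~D) & E = a·b on (0.8560, 0.4400) = 0.3766
  ~((~C | ~D) & E) = 1 − 0.3766 = 0.6234
  → value = 0.6234
|0.5600 − 0.6234| = 0.063

0.063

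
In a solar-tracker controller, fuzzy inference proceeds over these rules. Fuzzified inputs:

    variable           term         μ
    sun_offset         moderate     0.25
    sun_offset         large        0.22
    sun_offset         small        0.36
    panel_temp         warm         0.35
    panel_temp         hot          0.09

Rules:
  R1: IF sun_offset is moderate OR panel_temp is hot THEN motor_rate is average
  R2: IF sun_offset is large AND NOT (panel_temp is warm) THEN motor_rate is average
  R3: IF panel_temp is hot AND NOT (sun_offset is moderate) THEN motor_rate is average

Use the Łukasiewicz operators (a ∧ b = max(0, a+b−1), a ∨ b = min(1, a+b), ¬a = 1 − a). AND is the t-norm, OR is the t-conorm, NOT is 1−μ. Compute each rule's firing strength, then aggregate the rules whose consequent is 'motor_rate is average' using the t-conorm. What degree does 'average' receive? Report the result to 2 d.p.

0.34

R1: moderate=0.25, hot=0.09; OR[min(1, a+b)] → w = 0.34
R2: large=0.22, ¬warm=1−0.35=0.65; AND[max(0, a+b−1)] → w = 0.00
R3: hot=0.09, ¬moderate=1−0.25=0.75; AND[max(0, a+b−1)] → w = 0.00
Rules with consequent 'average': {R1, R2, R3} → strengths 0.34, 0.00, 0.00
Aggregate via t-conorm [min(1, a+b)]: 0.34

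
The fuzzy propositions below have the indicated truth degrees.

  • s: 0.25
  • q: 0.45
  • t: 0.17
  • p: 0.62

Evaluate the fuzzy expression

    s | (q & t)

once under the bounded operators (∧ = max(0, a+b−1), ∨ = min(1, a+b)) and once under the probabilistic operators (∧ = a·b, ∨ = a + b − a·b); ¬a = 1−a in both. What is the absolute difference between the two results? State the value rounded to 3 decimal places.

Under bounded:
  q & t = max(0, a+b−1) on (0.45, 0.17) = 0.00
  s | (q & t) = min(1, a+b) on (0.25, 0.00) = 0.25
  → value = 0.2500
Under probabilistic:
  q & t = a·b on (0.4500, 0.1700) = 0.0765
  s | (q & t) = a + b − a·b on (0.2500, 0.0765) = 0.3074
  → value = 0.3074
|0.2500 − 0.3074| = 0.057

0.057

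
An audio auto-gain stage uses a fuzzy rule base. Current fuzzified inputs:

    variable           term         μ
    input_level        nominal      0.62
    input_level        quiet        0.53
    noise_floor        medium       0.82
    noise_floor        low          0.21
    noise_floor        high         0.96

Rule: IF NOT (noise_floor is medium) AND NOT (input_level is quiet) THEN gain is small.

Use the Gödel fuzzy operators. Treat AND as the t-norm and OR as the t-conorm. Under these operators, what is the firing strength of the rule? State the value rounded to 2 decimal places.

firing strength: ¬medium=1−0.82=0.18, ¬quiet=1−0.53=0.47; AND[min(a, b)] → w = 0.18

0.18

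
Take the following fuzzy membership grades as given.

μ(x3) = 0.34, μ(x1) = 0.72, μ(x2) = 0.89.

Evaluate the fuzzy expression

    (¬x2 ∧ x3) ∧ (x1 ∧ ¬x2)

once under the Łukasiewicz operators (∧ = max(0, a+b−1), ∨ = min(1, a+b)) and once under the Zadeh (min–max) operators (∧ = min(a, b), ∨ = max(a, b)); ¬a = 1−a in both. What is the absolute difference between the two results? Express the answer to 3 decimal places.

Under Łukasiewicz:
  ¬x2 = 1 − 0.89 = 0.11
  ¬x2 ∧ x3 = max(0, a+b−1) on (0.11, 0.34) = 0.00
  ¬x2 = 1 − 0.89 = 0.11
  x1 ∧ ¬x2 = max(0, a+b−1) on (0.72, 0.11) = 0.00
  (¬x2 ∧ x3) ∧ (x1 ∧ ¬x2) = max(0, a+b−1) on (0.00, 0.00) = 0.00
  → value = 0.0000
Under Zadeh (min–max):
  ¬x2 = 1 − 0.89 = 0.11
  ¬x2 ∧ x3 = min(a, b) on (0.11, 0.34) = 0.11
  ¬x2 = 1 − 0.89 = 0.11
  x1 ∧ ¬x2 = min(a, b) on (0.72, 0.11) = 0.11
  (¬x2 ∧ x3) ∧ (x1 ∧ ¬x2) = min(a, b) on (0.11, 0.11) = 0.11
  → value = 0.1100
|0.0000 − 0.1100| = 0.110

0.110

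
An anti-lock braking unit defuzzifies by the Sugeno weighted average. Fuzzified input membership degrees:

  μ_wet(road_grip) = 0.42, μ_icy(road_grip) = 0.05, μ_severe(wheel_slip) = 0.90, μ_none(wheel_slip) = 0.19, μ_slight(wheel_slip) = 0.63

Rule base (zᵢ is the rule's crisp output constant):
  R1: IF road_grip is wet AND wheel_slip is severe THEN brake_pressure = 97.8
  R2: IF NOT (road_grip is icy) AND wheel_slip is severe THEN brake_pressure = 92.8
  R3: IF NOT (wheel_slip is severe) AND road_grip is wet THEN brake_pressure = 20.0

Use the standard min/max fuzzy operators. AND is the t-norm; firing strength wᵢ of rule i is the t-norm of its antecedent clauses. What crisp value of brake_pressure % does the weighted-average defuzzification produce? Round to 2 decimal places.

R1 (z=97.8): wet=0.42, severe=0.90; AND[min(a, b)] → w = 0.42
R2 (z=92.8): ¬icy=1−0.05=0.95, severe=0.90; AND[min(a, b)] → w = 0.90
R3 (z=20.0): ¬severe=1−0.90=0.10, wet=0.42; AND[min(a, b)] → w = 0.10
Weighted average = (0.42·97.8 + 0.90·92.8 + 0.10·20.0) / (0.42 + 0.90 + 0.10)
  = 126.5960 / 1.4200 = 89.15

89.15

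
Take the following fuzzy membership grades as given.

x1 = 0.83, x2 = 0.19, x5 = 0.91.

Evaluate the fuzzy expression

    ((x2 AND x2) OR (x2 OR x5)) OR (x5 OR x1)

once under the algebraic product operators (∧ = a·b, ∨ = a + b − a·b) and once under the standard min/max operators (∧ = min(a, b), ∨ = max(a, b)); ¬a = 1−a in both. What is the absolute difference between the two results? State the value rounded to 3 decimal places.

0.089

Under algebraic product:
  x2 AND x2 = a·b on (0.1900, 0.1900) = 0.0361
  x2 OR x5 = a + b − a·b on (0.1900, 0.9100) = 0.9271
  (x2 AND x2) OR (x2 OR x5) = a + b − a·b on (0.0361, 0.9271) = 0.9297
  x5 OR x1 = a + b − a·b on (0.9100, 0.8300) = 0.9847
  ((x2 AND x2) OR (x2 OR x5)) OR (x5 OR x1) = a + b − a·b on (0.9297, 0.9847) = 0.9989
  → value = 0.9989
Under standard min/max:
  x2 AND x2 = min(a, b) on (0.19, 0.19) = 0.19
  x2 OR x5 = max(a, b) on (0.19, 0.91) = 0.91
  (x2 AND x2) OR (x2 OR x5) = max(a, b) on (0.19, 0.91) = 0.91
  x5 OR x1 = max(a, b) on (0.91, 0.83) = 0.91
  ((x2 AND x2) OR (x2 OR x5)) OR (x5 OR x1) = max(a, b) on (0.91, 0.91) = 0.91
  → value = 0.9100
|0.9989 − 0.9100| = 0.089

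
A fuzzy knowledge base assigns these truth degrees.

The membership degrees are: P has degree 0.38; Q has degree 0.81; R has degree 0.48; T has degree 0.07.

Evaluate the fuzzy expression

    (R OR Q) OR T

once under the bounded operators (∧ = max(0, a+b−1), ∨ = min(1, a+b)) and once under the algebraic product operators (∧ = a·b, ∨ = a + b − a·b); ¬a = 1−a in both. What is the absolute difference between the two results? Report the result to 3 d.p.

0.092

Under bounded:
  R OR Q = min(1, a+b) on (0.48, 0.81) = 1.00
  (R OR Q) OR T = min(1, a+b) on (1.00, 0.07) = 1.00
  → value = 1.0000
Under algebraic product:
  R OR Q = a + b − a·b on (0.4800, 0.8100) = 0.9012
  (R OR Q) OR T = a + b − a·b on (0.9012, 0.0700) = 0.9081
  → value = 0.9081
|1.0000 − 0.9081| = 0.092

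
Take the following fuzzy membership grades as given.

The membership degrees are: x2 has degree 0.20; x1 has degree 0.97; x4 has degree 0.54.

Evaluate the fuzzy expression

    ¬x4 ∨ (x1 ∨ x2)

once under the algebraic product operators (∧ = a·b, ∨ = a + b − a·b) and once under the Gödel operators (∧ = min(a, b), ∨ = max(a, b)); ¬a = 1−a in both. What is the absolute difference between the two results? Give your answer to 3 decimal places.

Under algebraic product:
  ¬x4 = 1 − 0.5400 = 0.4600
  x1 ∨ x2 = a + b − a·b on (0.9700, 0.2000) = 0.9760
  ¬x4 ∨ (x1 ∨ x2) = a + b − a·b on (0.4600, 0.9760) = 0.9870
  → value = 0.9870
Under Gödel:
  ¬x4 = 1 − 0.54 = 0.46
  x1 ∨ x2 = max(a, b) on (0.97, 0.20) = 0.97
  ¬x4 ∨ (x1 ∨ x2) = max(a, b) on (0.46, 0.97) = 0.97
  → value = 0.9700
|0.9870 − 0.9700| = 0.017

0.017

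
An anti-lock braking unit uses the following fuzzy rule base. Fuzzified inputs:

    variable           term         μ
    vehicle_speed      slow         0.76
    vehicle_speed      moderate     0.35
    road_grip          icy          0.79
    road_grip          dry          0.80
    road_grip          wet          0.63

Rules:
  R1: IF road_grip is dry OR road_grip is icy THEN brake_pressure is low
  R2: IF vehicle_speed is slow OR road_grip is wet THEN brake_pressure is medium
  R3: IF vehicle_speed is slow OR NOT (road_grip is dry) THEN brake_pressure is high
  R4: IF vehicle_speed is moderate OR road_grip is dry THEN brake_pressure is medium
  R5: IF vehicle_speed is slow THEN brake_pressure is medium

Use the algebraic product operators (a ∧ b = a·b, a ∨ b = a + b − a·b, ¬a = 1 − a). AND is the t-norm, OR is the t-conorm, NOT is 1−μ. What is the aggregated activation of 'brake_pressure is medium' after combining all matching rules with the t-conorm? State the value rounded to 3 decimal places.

0.997

R1: dry=0.80, icy=0.79; OR[a + b − a·b] → w = 0.9580
R2: slow=0.76, wet=0.63; OR[a + b − a·b] → w = 0.9112
R3: slow=0.76, ¬dry=1−0.80=0.20; OR[a + b − a·b] → w = 0.8080
R4: moderate=0.35, dry=0.80; OR[a + b − a·b] → w = 0.8700
R5: slow=0.76 → w = 0.7600
Rules with consequent 'medium': {R2, R4, R5} → strengths 0.9112, 0.8700, 0.7600
Aggregate via t-conorm [a + b − a·b]: 0.9972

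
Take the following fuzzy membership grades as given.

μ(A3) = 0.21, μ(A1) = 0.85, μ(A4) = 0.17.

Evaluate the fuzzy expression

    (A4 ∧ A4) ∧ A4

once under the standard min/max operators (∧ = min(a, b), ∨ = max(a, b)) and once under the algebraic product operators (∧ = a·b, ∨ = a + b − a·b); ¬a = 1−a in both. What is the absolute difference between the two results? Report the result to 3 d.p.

0.165

Under standard min/max:
  A4 ∧ A4 = min(a, b) on (0.17, 0.17) = 0.17
  (A4 ∧ A4) ∧ A4 = min(a, b) on (0.17, 0.17) = 0.17
  → value = 0.1700
Under algebraic product:
  A4 ∧ A4 = a·b on (0.1700, 0.1700) = 0.0289
  (A4 ∧ A4) ∧ A4 = a·b on (0.0289, 0.1700) = 0.0049
  → value = 0.0049
|0.1700 − 0.0049| = 0.165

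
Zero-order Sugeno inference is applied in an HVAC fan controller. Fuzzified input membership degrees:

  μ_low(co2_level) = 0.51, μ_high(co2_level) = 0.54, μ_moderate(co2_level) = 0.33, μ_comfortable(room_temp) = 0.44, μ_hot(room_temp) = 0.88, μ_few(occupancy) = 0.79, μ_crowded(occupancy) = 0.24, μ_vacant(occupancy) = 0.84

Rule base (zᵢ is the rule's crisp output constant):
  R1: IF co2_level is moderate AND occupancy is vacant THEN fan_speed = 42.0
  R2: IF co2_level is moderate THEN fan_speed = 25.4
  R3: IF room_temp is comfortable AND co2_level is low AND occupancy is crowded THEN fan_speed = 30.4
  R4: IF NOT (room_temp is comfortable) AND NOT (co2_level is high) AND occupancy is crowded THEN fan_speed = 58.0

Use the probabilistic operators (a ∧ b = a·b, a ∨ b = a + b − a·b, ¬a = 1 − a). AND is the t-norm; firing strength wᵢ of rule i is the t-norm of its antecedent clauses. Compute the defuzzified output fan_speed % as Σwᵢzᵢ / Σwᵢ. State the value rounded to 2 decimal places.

34.93

R1 (z=42.0): moderate=0.33, vacant=0.84; AND[a·b] → w = 0.2772
R2 (z=25.4): moderate=0.33 → w = 0.3300
R3 (z=30.4): comfortable=0.44, low=0.51, crowded=0.24; AND[a·b] → w = 0.0539
R4 (z=58.0): ¬comfortable=1−0.44=0.56, ¬high=1−0.54=0.46, crowded=0.24; AND[a·b] → w = 0.0618
Weighted average = (0.2772·42.0 + 0.3300·25.4 + 0.0539·30.4 + 0.0618·58.0) / (0.2772 + 0.3300 + 0.0539 + 0.0618)
  = 25.2474 / 0.7229 = 34.93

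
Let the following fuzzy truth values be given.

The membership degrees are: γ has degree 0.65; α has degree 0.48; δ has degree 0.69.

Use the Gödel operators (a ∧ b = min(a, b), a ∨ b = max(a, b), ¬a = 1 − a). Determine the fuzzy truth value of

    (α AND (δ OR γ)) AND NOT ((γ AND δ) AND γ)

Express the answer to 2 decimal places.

δ OR γ = max(a, b) on (0.69, 0.65) = 0.69
α AND (δ OR γ) = min(a, b) on (0.48, 0.69) = 0.48
γ AND δ = min(a, b) on (0.65, 0.69) = 0.65
(γ AND δ) AND γ = min(a, b) on (0.65, 0.65) = 0.65
NOT ((γ AND δ) AND γ) = 1 − 0.65 = 0.35
(α AND (δ OR γ)) AND NOT ((γ AND δ) AND γ) = min(a, b) on (0.48, 0.35) = 0.35

0.35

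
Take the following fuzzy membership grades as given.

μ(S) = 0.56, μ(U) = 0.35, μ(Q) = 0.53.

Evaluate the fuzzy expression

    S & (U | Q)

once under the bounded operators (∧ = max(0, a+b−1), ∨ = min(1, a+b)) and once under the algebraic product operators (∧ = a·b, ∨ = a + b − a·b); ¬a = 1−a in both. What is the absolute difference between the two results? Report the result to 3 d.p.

0.051

Under bounded:
  U | Q = min(1, a+b) on (0.35, 0.53) = 0.88
  S & (U | Q) = max(0, a+b−1) on (0.56, 0.88) = 0.44
  → value = 0.4400
Under algebraic product:
  U | Q = a + b − a·b on (0.3500, 0.5300) = 0.6945
  S & (U | Q) = a·b on (0.5600, 0.6945) = 0.3889
  → value = 0.3889
|0.4400 − 0.3889| = 0.051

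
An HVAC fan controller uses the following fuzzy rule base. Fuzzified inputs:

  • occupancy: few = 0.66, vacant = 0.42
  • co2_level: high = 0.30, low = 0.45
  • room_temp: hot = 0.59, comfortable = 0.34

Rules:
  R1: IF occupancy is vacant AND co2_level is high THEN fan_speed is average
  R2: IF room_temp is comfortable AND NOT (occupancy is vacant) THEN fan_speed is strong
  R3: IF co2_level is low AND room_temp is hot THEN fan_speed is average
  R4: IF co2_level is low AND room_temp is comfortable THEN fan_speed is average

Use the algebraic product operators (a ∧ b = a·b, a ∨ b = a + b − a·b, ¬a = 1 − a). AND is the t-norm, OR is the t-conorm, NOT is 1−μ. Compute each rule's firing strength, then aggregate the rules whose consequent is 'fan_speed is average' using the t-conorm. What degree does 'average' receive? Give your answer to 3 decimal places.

0.456

R1: vacant=0.42, high=0.30; AND[a·b] → w = 0.1260
R2: comfortable=0.34, ¬vacant=1−0.42=0.58; AND[a·b] → w = 0.1972
R3: low=0.45, hot=0.59; AND[a·b] → w = 0.2655
R4: low=0.45, comfortable=0.34; AND[a·b] → w = 0.1530
Rules with consequent 'average': {R1, R3, R4} → strengths 0.1260, 0.2655, 0.1530
Aggregate via t-conorm [a + b − a·b]: 0.4563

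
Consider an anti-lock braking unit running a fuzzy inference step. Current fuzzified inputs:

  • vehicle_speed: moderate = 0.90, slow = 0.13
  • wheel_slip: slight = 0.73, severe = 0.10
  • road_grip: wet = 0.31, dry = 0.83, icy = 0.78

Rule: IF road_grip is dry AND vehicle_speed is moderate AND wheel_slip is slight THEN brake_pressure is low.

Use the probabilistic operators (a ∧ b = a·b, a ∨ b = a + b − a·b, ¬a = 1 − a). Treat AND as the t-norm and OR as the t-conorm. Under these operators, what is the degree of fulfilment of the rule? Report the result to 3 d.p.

0.545

firing strength: dry=0.83, moderate=0.90, slight=0.73; AND[a·b] → w = 0.5453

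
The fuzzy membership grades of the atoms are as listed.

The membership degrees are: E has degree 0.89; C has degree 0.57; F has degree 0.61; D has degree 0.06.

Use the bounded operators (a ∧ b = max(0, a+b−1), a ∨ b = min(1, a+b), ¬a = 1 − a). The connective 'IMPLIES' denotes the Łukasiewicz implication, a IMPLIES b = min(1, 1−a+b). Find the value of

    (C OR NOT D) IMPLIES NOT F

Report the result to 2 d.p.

0.39

NOT D = 1 − 0.06 = 0.94
C OR NOT D = min(1, a+b) on (0.57, 0.94) = 1.00
NOT F = 1 − 0.61 = 0.39
(C OR NOT D) IMPLIES NOT F  [Łukasiewicz: min(1, 1−a+b)] with a=1.00, b=0.39 → 0.39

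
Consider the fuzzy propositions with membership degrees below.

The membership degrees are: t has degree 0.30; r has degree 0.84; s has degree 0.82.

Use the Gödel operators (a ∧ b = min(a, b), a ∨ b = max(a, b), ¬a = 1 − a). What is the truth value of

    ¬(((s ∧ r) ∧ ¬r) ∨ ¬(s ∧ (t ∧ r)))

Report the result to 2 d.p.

s ∧ r = min(a, b) on (0.82, 0.84) = 0.82
¬r = 1 − 0.84 = 0.16
(s ∧ r) ∧ ¬r = min(a, b) on (0.82, 0.16) = 0.16
t ∧ r = min(a, b) on (0.30, 0.84) = 0.30
s ∧ (t ∧ r) = min(a, b) on (0.82, 0.30) = 0.30
¬(s ∧ (t ∧ r)) = 1 − 0.30 = 0.70
((s ∧ r) ∧ ¬r) ∨ ¬(s ∧ (t ∧ r)) = max(a, b) on (0.16, 0.70) = 0.70
¬(((s ∧ r) ∧ ¬r) ∨ ¬(s ∧ (t ∧ r))) = 1 − 0.70 = 0.30

0.30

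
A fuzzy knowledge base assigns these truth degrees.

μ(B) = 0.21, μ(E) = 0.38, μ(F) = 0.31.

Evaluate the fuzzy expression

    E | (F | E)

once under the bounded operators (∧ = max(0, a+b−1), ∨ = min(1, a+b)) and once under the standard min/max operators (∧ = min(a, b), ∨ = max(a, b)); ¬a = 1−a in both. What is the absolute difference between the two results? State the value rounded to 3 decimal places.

Under bounded:
  F | E = min(1, a+b) on (0.31, 0.38) = 0.69
  E | (F | E) = min(1, a+b) on (0.38, 0.69) = 1.00
  → value = 1.0000
Under standard min/max:
  F | E = max(a, b) on (0.31, 0.38) = 0.38
  E | (F | E) = max(a, b) on (0.38, 0.38) = 0.38
  → value = 0.3800
|1.0000 − 0.3800| = 0.620

0.620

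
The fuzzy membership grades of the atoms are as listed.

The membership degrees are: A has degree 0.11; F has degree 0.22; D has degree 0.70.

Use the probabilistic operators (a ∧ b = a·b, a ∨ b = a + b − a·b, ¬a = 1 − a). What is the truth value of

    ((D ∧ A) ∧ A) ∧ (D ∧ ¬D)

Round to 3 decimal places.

D ∧ A = a·b on (0.7000, 0.1100) = 0.0770
(D ∧ A) ∧ A = a·b on (0.0770, 0.1100) = 0.0085
¬D = 1 − 0.7000 = 0.3000
D ∧ ¬D = a·b on (0.7000, 0.3000) = 0.2100
((D ∧ A) ∧ A) ∧ (D ∧ ¬D) = a·b on (0.0085, 0.2100) = 0.0018

0.002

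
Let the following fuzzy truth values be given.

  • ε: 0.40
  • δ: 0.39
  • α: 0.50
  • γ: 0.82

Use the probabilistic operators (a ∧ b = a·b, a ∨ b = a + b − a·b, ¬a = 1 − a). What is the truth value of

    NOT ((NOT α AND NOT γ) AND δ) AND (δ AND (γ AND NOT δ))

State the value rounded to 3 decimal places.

0.188

NOT α = 1 − 0.5000 = 0.5000
NOT γ = 1 − 0.8200 = 0.1800
NOT α AND NOT γ = a·b on (0.5000, 0.1800) = 0.0900
(NOT α AND NOT γ) AND δ = a·b on (0.0900, 0.3900) = 0.0351
NOT ((NOT α AND NOT γ) AND δ) = 1 − 0.0351 = 0.9649
NOT δ = 1 − 0.3900 = 0.6100
γ AND NOT δ = a·b on (0.8200, 0.6100) = 0.5002
δ AND (γ AND NOT δ) = a·b on (0.3900, 0.5002) = 0.1951
NOT ((NOT α AND NOT γ) AND δ) AND (δ AND (γ AND NOT δ)) = a·b on (0.9649, 0.1951) = 0.1882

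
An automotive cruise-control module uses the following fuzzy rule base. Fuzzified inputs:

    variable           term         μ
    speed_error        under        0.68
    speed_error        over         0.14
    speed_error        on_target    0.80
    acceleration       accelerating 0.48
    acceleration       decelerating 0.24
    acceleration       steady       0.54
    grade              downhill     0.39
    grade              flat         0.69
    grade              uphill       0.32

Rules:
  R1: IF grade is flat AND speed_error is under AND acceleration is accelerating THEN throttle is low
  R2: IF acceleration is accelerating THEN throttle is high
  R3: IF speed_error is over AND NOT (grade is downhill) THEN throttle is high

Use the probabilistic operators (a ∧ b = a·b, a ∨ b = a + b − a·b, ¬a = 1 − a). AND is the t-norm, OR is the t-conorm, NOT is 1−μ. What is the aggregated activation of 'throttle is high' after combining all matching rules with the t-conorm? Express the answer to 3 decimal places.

0.524

R1: flat=0.69, under=0.68, accelerating=0.48; AND[a·b] → w = 0.2252
R2: accelerating=0.48 → w = 0.4800
R3: over=0.14, ¬downhill=1−0.39=0.61; AND[a·b] → w = 0.0854
Rules with consequent 'high': {R2, R3} → strengths 0.4800, 0.0854
Aggregate via t-conorm [a + b − a·b]: 0.5244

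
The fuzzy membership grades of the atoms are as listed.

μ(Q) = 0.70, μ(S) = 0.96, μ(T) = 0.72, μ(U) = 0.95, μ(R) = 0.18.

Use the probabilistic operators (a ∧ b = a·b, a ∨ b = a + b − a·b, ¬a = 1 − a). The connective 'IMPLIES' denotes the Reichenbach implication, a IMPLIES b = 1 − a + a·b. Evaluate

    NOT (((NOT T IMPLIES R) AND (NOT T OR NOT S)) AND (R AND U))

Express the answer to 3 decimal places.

NOT T = 1 − 0.7200 = 0.2800
NOT T IMPLIES R  [Reichenbach: 1 − a + a·b] with a=0.2800, b=0.1800 → 0.7704
NOT T = 1 − 0.7200 = 0.2800
NOT S = 1 − 0.9600 = 0.0400
NOT T OR NOT S = a + b − a·b on (0.2800, 0.0400) = 0.3088
(NOT T IMPLIES R) AND (NOT T OR NOT S) = a·b on (0.7704, 0.3088) = 0.2379
R AND U = a·b on (0.1800, 0.9500) = 0.1710
((NOT T IMPLIES R) AND (NOT T OR NOT S)) AND (R AND U) = a·b on (0.2379, 0.1710) = 0.0407
NOT (((NOT T IMPLIES R) AND (NOT T OR NOT S)) AND (R AND U)) = 1 − 0.0407 = 0.9593

0.959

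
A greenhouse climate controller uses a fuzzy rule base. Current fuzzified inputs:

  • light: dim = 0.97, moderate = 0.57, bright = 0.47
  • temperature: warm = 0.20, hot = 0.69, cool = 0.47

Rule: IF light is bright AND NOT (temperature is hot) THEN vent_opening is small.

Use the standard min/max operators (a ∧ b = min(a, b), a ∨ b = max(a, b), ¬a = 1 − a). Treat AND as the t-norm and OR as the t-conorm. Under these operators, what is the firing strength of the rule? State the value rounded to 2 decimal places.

firing strength: bright=0.47, ¬hot=1−0.69=0.31; AND[min(a, b)] → w = 0.31

0.31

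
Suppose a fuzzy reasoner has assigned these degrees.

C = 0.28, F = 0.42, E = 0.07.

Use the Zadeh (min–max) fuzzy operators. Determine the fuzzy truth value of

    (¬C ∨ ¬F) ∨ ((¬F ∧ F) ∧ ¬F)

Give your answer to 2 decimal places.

¬C = 1 − 0.28 = 0.72
¬F = 1 − 0.42 = 0.58
¬C ∨ ¬F = max(a, b) on (0.72, 0.58) = 0.72
¬F = 1 − 0.42 = 0.58
¬F ∧ F = min(a, b) on (0.58, 0.42) = 0.42
¬F = 1 − 0.42 = 0.58
(¬F ∧ F) ∧ ¬F = min(a, b) on (0.42, 0.58) = 0.42
(¬C ∨ ¬F) ∨ ((¬F ∧ F) ∧ ¬F) = max(a, b) on (0.72, 0.42) = 0.72

0.72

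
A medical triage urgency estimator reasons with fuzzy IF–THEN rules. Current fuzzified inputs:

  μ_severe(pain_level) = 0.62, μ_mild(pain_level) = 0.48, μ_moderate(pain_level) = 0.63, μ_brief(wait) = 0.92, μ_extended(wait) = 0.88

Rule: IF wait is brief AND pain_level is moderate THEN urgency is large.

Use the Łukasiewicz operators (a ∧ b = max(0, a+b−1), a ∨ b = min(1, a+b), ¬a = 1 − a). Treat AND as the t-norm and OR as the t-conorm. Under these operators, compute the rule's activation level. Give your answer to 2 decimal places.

firing strength: brief=0.92, moderate=0.63; AND[max(0, a+b−1)] → w = 0.55

0.55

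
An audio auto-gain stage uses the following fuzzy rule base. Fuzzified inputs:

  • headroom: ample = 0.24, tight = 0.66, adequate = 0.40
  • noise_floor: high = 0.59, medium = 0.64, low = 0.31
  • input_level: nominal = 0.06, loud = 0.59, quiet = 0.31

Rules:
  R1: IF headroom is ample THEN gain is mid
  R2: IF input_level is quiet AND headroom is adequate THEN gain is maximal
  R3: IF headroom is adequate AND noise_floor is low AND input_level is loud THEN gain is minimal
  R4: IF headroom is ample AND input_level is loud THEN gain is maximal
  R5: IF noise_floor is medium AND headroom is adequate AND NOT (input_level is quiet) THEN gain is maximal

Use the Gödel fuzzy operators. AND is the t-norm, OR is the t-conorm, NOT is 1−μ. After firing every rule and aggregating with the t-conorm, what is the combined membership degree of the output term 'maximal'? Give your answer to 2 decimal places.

R1: ample=0.24 → w = 0.24
R2: quiet=0.31, adequate=0.40; AND[min(a, b)] → w = 0.31
R3: adequate=0.40, low=0.31, loud=0.59; AND[min(a, b)] → w = 0.31
R4: ample=0.24, loud=0.59; AND[min(a, b)] → w = 0.24
R5: medium=0.64, adequate=0.40, ¬quiet=1−0.31=0.69; AND[min(a, b)] → w = 0.40
Rules with consequent 'maximal': {R2, R4, R5} → strengths 0.31, 0.24, 0.40
Aggregate via t-conorm [max(a, b)]: 0.40

0.40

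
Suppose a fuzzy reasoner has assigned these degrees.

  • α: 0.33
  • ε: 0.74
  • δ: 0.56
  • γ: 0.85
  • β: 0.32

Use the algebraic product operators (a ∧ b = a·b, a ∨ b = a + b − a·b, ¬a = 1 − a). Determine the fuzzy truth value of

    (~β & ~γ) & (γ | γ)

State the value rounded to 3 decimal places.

~β = 1 − 0.3200 = 0.6800
~γ = 1 − 0.8500 = 0.1500
~β & ~γ = a·b on (0.6800, 0.1500) = 0.1020
γ | γ = a + b − a·b on (0.8500, 0.8500) = 0.9775
(~β & ~γ) & (γ | γ) = a·b on (0.1020, 0.9775) = 0.0997

0.100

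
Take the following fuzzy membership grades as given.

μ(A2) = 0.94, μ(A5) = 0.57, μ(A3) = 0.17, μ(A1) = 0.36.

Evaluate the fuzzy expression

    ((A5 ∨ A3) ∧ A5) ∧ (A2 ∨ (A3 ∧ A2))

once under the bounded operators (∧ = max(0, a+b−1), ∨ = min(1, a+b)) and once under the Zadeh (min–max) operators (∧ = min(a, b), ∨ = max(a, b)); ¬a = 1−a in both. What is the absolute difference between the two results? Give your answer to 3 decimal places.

Under bounded:
  A5 ∨ A3 = min(1, a+b) on (0.57, 0.17) = 0.74
  (A5 ∨ A3) ∧ A5 = max(0, a+b−1) on (0.74, 0.57) = 0.31
  A3 ∧ A2 = max(0, a+b−1) on (0.17, 0.94) = 0.11
  A2 ∨ (A3 ∧ A2) = min(1, a+b) on (0.94, 0.11) = 1.00
  ((A5 ∨ A3) ∧ A5) ∧ (A2 ∨ (A3 ∧ A2)) = max(0, a+b−1) on (0.31, 1.00) = 0.31
  → value = 0.3100
Under Zadeh (min–max):
  A5 ∨ A3 = max(a, b) on (0.57, 0.17) = 0.57
  (A5 ∨ A3) ∧ A5 = min(a, b) on (0.57, 0.57) = 0.57
  A3 ∧ A2 = min(a, b) on (0.17, 0.94) = 0.17
  A2 ∨ (A3 ∧ A2) = max(a, b) on (0.94, 0.17) = 0.94
  ((A5 ∨ A3) ∧ A5) ∧ (A2 ∨ (A3 ∧ A2)) = min(a, b) on (0.57, 0.94) = 0.57
  → value = 0.5700
|0.3100 − 0.5700| = 0.260

0.260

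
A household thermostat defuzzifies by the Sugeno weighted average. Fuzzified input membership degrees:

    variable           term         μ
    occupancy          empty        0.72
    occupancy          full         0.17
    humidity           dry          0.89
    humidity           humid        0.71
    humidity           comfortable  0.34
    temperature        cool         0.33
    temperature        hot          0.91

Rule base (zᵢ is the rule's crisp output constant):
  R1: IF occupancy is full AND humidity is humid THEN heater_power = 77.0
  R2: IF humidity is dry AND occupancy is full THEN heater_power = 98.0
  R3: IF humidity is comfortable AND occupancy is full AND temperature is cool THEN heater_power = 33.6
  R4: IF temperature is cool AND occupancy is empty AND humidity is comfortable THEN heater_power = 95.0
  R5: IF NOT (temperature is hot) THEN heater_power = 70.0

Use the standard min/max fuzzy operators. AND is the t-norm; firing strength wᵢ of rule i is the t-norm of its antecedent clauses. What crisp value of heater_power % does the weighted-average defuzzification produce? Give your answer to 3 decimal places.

R1 (z=77.0): full=0.17, humid=0.71; AND[min(a, b)] → w = 0.17
R2 (z=98.0): dry=0.89, full=0.17; AND[min(a, b)] → w = 0.17
R3 (z=33.6): comfortable=0.34, full=0.17, cool=0.33; AND[min(a, b)] → w = 0.17
R4 (z=95.0): cool=0.33, empty=0.72, comfortable=0.34; AND[min(a, b)] → w = 0.33
R5 (z=70.0): ¬hot=1−0.91=0.09 → w = 0.09
Weighted average = (0.17·77.0 + 0.17·98.0 + 0.17·33.6 + 0.33·95.0 + 0.09·70.0) / (0.17 + 0.17 + 0.17 + 0.33 + 0.09)
  = 73.1120 / 0.9300 = 78.615

78.615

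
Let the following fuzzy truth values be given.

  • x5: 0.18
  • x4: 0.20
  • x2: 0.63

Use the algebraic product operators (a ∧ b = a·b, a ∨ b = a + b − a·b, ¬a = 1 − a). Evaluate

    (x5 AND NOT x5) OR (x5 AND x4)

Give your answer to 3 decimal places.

0.178

NOT x5 = 1 − 0.1800 = 0.8200
x5 AND NOT x5 = a·b on (0.1800, 0.8200) = 0.1476
x5 AND x4 = a·b on (0.1800, 0.2000) = 0.0360
(x5 AND NOT x5) OR (x5 AND x4) = a + b − a·b on (0.1476, 0.0360) = 0.1783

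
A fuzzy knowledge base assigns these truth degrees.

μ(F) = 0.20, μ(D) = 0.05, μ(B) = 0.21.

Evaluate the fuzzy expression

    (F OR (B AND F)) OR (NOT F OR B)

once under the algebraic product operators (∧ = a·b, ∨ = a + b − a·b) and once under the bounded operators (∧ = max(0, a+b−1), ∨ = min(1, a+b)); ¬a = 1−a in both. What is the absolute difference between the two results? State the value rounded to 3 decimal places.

0.121

Under algebraic product:
  B AND F = a·b on (0.2100, 0.2000) = 0.0420
  F OR (B AND F) = a + b − a·b on (0.2000, 0.0420) = 0.2336
  NOT F = 1 − 0.2000 = 0.8000
  NOT F OR B = a + b − a·b on (0.8000, 0.2100) = 0.8420
  (F OR (B AND F)) OR (NOT F OR B) = a + b − a·b on (0.2336, 0.8420) = 0.8789
  → value = 0.8789
Under bounded:
  B AND F = max(0, a+b−1) on (0.21, 0.20) = 0.00
  F OR (B AND F) = min(1, a+b) on (0.20, 0.00) = 0.20
  NOT F = 1 − 0.20 = 0.80
  NOT F OR B = min(1, a+b) on (0.80, 0.21) = 1.00
  (F OR (B AND F)) OR (NOT F OR B) = min(1, a+b) on (0.20, 1.00) = 1.00
  → value = 1.0000
|0.8789 − 1.0000| = 0.121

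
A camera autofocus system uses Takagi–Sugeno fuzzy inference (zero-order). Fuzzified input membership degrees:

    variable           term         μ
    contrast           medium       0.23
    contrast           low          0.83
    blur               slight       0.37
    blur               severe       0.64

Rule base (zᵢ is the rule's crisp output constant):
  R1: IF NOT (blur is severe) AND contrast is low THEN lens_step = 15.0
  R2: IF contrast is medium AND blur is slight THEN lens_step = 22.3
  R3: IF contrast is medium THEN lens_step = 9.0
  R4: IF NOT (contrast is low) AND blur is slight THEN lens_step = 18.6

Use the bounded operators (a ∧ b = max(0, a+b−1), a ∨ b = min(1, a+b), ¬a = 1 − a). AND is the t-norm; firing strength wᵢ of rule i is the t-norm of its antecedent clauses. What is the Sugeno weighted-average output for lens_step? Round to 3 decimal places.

R1 (z=15.0): ¬severe=1−0.64=0.36, low=0.83; AND[max(0, a+b−1)] → w = 0.19
R2 (z=22.3): medium=0.23, slight=0.37; AND[max(0, a+b−1)] → w = 0.00
R3 (z=9.0): medium=0.23 → w = 0.23
R4 (z=18.6): ¬low=1−0.83=0.17, slight=0.37; AND[max(0, a+b−1)] → w = 0.00
Weighted average = (0.19·15.0 + 0.00·22.3 + 0.23·9.0 + 0.00·18.6) / (0.19 + 0.00 + 0.23 + 0.00)
  = 4.9200 / 0.4200 = 11.714

11.714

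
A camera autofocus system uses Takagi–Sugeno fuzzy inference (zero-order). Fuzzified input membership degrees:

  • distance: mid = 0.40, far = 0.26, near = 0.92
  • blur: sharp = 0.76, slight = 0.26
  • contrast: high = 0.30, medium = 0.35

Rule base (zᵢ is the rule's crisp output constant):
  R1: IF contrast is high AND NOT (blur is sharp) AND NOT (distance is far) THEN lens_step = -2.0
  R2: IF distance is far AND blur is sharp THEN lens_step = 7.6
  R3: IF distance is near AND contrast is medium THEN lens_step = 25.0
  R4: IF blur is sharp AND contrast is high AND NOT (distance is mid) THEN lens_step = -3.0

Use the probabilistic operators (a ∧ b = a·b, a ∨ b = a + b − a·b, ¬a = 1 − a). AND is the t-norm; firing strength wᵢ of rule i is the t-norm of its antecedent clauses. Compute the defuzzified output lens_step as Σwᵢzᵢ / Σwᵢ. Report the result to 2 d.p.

R1 (z=-2.0): high=0.30, ¬sharp=1−0.76=0.24, ¬far=1−0.26=0.74; AND[a·b] → w = 0.0533
R2 (z=7.6): far=0.26, sharp=0.76; AND[a·b] → w = 0.1976
R3 (z=25.0): near=0.92, medium=0.35; AND[a·b] → w = 0.3220
R4 (z=-3.0): sharp=0.76, high=0.30, ¬mid=1−0.40=0.60; AND[a·b] → w = 0.1368
Weighted average = (0.0533·-2.0 + 0.1976·7.6 + 0.3220·25.0 + 0.1368·-3.0) / (0.0533 + 0.1976 + 0.3220 + 0.1368)
  = 9.0348 / 0.7097 = 12.73

12.73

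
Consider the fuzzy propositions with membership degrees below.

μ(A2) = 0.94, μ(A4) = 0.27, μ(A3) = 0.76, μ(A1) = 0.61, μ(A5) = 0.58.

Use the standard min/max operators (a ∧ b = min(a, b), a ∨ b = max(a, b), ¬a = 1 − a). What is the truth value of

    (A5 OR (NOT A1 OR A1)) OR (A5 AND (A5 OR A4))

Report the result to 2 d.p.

NOT A1 = 1 − 0.61 = 0.39
NOT A1 OR A1 = max(a, b) on (0.39, 0.61) = 0.61
A5 OR (NOT A1 OR A1) = max(a, b) on (0.58, 0.61) = 0.61
A5 OR A4 = max(a, b) on (0.58, 0.27) = 0.58
A5 AND (A5 OR A4) = min(a, b) on (0.58, 0.58) = 0.58
(A5 OR (NOT A1 OR A1)) OR (A5 AND (A5 OR A4)) = max(a, b) on (0.61, 0.58) = 0.61

0.61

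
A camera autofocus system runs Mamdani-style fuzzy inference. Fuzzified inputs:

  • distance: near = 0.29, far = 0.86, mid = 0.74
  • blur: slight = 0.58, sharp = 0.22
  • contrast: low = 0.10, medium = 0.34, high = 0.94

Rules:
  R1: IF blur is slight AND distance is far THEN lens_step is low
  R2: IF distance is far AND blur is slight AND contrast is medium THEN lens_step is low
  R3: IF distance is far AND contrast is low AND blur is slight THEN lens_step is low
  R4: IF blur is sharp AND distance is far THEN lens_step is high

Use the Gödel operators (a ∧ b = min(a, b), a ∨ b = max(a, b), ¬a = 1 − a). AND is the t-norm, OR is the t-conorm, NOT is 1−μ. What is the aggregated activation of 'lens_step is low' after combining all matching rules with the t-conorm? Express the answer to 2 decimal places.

R1: slight=0.58, far=0.86; AND[min(a, b)] → w = 0.58
R2: far=0.86, slight=0.58, medium=0.34; AND[min(a, b)] → w = 0.34
R3: far=0.86, low=0.10, slight=0.58; AND[min(a, b)] → w = 0.10
R4: sharp=0.22, far=0.86; AND[min(a, b)] → w = 0.22
Rules with consequent 'low': {R1, R2, R3} → strengths 0.58, 0.34, 0.10
Aggregate via t-conorm [max(a, b)]: 0.58

0.58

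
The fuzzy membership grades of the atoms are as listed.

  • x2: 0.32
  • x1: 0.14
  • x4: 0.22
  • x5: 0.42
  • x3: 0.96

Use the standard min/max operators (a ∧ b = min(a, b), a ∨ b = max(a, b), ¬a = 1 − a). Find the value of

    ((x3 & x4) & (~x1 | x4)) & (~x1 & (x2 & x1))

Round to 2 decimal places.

x3 & x4 = min(a, b) on (0.96, 0.22) = 0.22
~x1 = 1 − 0.14 = 0.86
~x1 | x4 = max(a, b) on (0.86, 0.22) = 0.86
(x3 & x4) & (~x1 | x4) = min(a, b) on (0.22, 0.86) = 0.22
~x1 = 1 − 0.14 = 0.86
x2 & x1 = min(a, b) on (0.32, 0.14) = 0.14
~x1 & (x2 & x1) = min(a, b) on (0.86, 0.14) = 0.14
((x3 & x4) & (~x1 | x4)) & (~x1 & (x2 & x1)) = min(a, b) on (0.22, 0.14) = 0.14

0.14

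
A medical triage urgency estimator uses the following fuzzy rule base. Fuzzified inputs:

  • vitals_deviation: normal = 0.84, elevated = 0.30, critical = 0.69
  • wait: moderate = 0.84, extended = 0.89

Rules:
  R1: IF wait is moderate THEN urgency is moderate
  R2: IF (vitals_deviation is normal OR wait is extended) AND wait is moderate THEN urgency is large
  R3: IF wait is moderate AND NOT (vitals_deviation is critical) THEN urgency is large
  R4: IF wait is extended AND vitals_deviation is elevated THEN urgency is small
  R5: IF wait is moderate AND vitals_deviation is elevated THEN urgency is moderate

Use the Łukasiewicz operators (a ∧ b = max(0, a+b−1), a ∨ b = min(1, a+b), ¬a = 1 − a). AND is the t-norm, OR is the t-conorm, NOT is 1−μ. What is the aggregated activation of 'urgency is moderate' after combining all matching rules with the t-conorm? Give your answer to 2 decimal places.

R1: moderate=0.84 → w = 0.84
R2: (normal=0.84 OR extended=0.89) = 1.00; AND[max(0, a+b−1)] with moderate=0.84 → w = 0.84
R3: moderate=0.84, ¬critical=1−0.69=0.31; AND[max(0, a+b−1)] → w = 0.15
R4: extended=0.89, elevated=0.30; AND[max(0, a+b−1)] → w = 0.19
R5: moderate=0.84, elevated=0.30; AND[max(0, a+b−1)] → w = 0.14
Rules with consequent 'moderate': {R1, R5} → strengths 0.84, 0.14
Aggregate via t-conorm [min(1, a+b)]: 0.98

0.98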